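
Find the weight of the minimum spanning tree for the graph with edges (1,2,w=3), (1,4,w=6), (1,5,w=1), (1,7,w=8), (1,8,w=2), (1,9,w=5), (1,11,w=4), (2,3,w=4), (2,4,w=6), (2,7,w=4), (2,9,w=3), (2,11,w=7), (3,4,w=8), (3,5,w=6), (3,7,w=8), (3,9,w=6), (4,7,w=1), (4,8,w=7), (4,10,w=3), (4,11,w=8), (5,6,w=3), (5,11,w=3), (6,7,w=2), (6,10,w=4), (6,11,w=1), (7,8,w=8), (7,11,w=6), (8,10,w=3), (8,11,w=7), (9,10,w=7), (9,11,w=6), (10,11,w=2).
22 (MST edges: (1,2,w=3), (1,5,w=1), (1,8,w=2), (2,3,w=4), (2,9,w=3), (4,7,w=1), (5,11,w=3), (6,7,w=2), (6,11,w=1), (10,11,w=2); sum of weights 3 + 1 + 2 + 4 + 3 + 1 + 3 + 2 + 1 + 2 = 22)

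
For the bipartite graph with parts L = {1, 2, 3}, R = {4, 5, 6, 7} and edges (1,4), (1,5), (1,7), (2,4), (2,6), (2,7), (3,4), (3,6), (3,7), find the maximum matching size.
3 (matching: (1,5), (2,6), (3,7); upper bound min(|L|,|R|) = min(3,4) = 3)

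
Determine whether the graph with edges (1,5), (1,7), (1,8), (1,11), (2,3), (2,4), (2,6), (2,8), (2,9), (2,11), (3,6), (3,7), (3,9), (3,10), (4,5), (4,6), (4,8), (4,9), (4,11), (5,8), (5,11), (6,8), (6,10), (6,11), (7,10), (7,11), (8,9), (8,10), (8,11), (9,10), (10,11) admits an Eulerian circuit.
No (2 vertices have odd degree: {3, 9}; Eulerian circuit requires 0)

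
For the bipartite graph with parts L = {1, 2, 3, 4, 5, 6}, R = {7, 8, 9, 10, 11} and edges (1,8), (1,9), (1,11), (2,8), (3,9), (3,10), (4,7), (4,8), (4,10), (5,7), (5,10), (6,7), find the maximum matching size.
5 (matching: (1,11), (2,8), (3,9), (4,10), (5,7); upper bound min(|L|,|R|) = min(6,5) = 5)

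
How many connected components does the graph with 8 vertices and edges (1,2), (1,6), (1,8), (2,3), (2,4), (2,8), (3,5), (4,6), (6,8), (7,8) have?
1 (components: {1, 2, 3, 4, 5, 6, 7, 8})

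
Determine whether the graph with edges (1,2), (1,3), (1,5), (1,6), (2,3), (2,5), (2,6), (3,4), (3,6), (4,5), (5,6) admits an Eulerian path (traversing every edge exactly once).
Yes — and in fact it has an Eulerian circuit (the graph is connected and all 6 vertices have even degree)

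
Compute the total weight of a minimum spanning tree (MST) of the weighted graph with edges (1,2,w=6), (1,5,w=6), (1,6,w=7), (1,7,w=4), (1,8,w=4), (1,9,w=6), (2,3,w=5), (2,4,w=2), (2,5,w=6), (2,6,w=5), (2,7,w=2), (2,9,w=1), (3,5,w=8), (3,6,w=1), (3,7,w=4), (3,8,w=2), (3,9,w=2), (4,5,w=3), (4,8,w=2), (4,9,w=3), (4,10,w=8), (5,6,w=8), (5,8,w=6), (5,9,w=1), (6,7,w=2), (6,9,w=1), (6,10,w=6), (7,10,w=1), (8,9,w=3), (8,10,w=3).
15 (MST edges: (1,7,w=4), (2,4,w=2), (2,7,w=2), (2,9,w=1), (3,6,w=1), (3,8,w=2), (5,9,w=1), (6,9,w=1), (7,10,w=1); sum of weights 4 + 2 + 2 + 1 + 1 + 2 + 1 + 1 + 1 = 15)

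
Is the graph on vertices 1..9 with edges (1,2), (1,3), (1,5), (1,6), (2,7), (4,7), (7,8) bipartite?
Yes. Partition: {1, 7, 9}, {2, 3, 4, 5, 6, 8}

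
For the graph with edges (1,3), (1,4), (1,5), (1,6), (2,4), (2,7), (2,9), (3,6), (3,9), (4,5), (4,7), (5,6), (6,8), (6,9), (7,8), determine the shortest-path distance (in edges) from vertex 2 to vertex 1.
2 (path: 2 -> 4 -> 1, 2 edges)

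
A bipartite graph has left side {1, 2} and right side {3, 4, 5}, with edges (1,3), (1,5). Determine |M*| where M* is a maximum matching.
1 (matching: (1,5); upper bound min(|L|,|R|) = min(2,3) = 2)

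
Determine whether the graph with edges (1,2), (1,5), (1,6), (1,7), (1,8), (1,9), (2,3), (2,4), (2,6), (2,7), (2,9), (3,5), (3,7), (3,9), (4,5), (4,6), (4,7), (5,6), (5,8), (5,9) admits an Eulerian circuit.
Yes (the graph is connected and all 9 vertices have even degree)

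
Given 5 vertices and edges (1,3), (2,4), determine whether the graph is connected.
No, it has 3 components: {1, 3}, {2, 4}, {5}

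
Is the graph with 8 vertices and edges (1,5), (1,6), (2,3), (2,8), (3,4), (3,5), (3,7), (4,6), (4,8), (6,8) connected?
Yes (BFS from 1 visits [1, 5, 6, 3, 4, 8, 2, 7] — all 8 vertices reached)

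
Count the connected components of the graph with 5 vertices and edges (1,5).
4 (components: {1, 5}, {2}, {3}, {4})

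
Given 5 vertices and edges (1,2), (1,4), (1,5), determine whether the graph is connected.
No, it has 2 components: {1, 2, 4, 5}, {3}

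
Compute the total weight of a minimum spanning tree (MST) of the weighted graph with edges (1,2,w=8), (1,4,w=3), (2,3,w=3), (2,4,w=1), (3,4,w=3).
7 (MST edges: (1,4,w=3), (2,3,w=3), (2,4,w=1); sum of weights 3 + 3 + 1 = 7)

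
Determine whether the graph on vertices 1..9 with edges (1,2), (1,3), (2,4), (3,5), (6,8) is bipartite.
Yes. Partition: {1, 4, 5, 6, 7, 9}, {2, 3, 8}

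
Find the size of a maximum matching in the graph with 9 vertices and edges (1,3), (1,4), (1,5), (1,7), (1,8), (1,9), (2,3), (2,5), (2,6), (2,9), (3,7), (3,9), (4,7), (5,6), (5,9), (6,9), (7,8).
4 (matching: (1,8), (2,5), (3,7), (6,9); upper bound floor(n/2) = floor(9/2) = 4)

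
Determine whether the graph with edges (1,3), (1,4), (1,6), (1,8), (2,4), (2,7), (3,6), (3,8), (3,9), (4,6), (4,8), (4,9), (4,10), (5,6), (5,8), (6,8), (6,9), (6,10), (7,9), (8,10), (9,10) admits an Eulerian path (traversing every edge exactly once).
Yes (the graph is connected and exactly 2 vertices have odd degree: {6, 9}; any Eulerian path must start and end at those)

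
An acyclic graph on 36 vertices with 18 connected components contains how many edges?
18 (Each of the 18 component trees on V_i vertices has V_i - 1 edges; summing gives V - C = 36 - 18 = 18)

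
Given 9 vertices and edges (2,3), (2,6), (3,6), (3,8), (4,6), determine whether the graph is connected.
No, it has 5 components: {1}, {2, 3, 4, 6, 8}, {5}, {7}, {9}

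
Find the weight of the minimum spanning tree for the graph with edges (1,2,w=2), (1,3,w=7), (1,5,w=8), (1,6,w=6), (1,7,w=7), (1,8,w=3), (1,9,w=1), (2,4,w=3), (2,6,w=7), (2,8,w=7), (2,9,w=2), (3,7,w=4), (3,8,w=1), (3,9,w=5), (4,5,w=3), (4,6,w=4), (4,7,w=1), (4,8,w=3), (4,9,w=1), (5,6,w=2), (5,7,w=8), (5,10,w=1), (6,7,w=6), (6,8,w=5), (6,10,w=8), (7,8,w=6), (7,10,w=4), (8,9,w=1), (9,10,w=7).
13 (MST edges: (1,2,w=2), (1,9,w=1), (3,8,w=1), (4,5,w=3), (4,7,w=1), (4,9,w=1), (5,6,w=2), (5,10,w=1), (8,9,w=1); sum of weights 2 + 1 + 1 + 3 + 1 + 1 + 2 + 1 + 1 = 13)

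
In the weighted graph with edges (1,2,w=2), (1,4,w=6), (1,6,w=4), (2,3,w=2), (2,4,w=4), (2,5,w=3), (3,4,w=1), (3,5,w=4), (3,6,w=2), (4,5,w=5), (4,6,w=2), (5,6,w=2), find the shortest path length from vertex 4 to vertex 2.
3 (path: 4 -> 3 -> 2; weights 1 + 2 = 3)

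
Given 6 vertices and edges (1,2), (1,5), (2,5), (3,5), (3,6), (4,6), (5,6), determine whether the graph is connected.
Yes (BFS from 1 visits [1, 2, 5, 3, 6, 4] — all 6 vertices reached)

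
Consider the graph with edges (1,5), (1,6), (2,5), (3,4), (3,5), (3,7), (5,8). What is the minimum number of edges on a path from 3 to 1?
2 (path: 3 -> 5 -> 1, 2 edges)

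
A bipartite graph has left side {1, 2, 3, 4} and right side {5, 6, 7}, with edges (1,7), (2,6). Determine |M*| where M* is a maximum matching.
2 (matching: (1,7), (2,6); upper bound min(|L|,|R|) = min(4,3) = 3)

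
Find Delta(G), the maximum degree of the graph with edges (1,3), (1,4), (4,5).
2 (attained at vertices 1, 4)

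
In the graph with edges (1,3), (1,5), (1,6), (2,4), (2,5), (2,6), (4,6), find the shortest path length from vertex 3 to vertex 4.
3 (path: 3 -> 1 -> 6 -> 4, 3 edges)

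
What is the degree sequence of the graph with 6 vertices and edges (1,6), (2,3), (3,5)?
[2, 1, 1, 1, 1, 0] (degrees: deg(1)=1, deg(2)=1, deg(3)=2, deg(4)=0, deg(5)=1, deg(6)=1)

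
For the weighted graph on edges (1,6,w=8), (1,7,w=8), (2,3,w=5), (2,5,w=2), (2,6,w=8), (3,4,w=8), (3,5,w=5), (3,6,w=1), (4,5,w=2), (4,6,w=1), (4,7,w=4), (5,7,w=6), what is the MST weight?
18 (MST edges: (1,7,w=8), (2,5,w=2), (3,6,w=1), (4,5,w=2), (4,6,w=1), (4,7,w=4); sum of weights 8 + 2 + 1 + 2 + 1 + 4 = 18)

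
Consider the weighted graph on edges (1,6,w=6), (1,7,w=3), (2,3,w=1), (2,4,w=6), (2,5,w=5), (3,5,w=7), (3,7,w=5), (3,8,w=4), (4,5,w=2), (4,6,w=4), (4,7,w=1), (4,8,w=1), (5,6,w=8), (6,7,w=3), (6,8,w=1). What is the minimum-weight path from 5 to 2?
5 (path: 5 -> 2; weights 5 = 5)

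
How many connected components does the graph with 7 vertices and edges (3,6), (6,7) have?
5 (components: {1}, {2}, {3, 6, 7}, {4}, {5})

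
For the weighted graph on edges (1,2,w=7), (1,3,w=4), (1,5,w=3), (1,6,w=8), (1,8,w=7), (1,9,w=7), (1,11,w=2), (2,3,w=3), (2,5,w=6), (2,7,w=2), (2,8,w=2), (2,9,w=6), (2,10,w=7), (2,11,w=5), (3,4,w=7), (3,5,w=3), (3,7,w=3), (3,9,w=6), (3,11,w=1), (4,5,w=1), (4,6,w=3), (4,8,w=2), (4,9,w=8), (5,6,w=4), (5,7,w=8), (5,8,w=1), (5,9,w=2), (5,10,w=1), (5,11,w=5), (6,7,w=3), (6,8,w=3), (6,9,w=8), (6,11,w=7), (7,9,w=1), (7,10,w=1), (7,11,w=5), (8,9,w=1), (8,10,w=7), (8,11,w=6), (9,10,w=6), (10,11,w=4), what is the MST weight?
16 (MST edges: (1,5,w=3), (1,11,w=2), (2,7,w=2), (3,11,w=1), (4,5,w=1), (4,6,w=3), (5,8,w=1), (5,10,w=1), (7,9,w=1), (7,10,w=1); sum of weights 3 + 2 + 2 + 1 + 1 + 3 + 1 + 1 + 1 + 1 = 16)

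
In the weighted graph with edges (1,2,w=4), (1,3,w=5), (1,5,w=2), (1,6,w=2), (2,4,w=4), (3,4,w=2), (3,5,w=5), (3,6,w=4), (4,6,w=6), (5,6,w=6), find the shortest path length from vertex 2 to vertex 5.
6 (path: 2 -> 1 -> 5; weights 4 + 2 = 6)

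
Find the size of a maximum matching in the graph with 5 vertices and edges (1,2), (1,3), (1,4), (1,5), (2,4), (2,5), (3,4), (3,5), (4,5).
2 (matching: (1,5), (2,4); upper bound floor(n/2) = floor(5/2) = 2)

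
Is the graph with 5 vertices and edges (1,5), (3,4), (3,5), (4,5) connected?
No, it has 2 components: {1, 3, 4, 5}, {2}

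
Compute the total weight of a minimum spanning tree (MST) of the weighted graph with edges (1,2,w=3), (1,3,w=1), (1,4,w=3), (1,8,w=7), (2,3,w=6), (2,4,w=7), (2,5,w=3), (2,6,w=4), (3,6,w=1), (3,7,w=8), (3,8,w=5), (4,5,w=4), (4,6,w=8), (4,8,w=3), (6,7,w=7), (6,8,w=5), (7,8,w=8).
21 (MST edges: (1,2,w=3), (1,3,w=1), (1,4,w=3), (2,5,w=3), (3,6,w=1), (4,8,w=3), (6,7,w=7); sum of weights 3 + 1 + 3 + 3 + 1 + 3 + 7 = 21)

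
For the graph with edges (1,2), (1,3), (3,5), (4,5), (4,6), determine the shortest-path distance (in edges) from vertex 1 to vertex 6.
4 (path: 1 -> 3 -> 5 -> 4 -> 6, 4 edges)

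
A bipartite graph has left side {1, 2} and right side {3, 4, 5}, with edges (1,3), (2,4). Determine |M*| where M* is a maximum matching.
2 (matching: (1,3), (2,4); upper bound min(|L|,|R|) = min(2,3) = 2)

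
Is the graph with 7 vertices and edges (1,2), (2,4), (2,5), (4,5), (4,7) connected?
No, it has 3 components: {1, 2, 4, 5, 7}, {3}, {6}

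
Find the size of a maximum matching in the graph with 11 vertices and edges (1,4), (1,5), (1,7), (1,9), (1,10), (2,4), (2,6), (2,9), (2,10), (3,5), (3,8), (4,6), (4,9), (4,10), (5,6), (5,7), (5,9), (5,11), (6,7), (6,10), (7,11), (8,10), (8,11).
5 (matching: (1,10), (2,9), (3,8), (4,6), (7,11); upper bound floor(n/2) = floor(11/2) = 5)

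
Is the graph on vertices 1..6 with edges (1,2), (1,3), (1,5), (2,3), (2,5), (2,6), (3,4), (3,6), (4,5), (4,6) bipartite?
No (odd cycle of length 3: 5 -> 1 -> 2 -> 5)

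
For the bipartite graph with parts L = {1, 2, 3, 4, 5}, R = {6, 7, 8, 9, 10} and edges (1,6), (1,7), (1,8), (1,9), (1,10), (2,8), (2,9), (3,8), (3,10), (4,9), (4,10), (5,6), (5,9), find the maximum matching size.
5 (matching: (1,7), (2,9), (3,8), (4,10), (5,6); upper bound min(|L|,|R|) = min(5,5) = 5)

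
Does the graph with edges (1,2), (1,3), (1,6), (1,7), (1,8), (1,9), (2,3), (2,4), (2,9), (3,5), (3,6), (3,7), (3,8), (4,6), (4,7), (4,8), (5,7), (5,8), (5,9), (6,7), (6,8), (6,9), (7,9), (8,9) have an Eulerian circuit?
Yes (the graph is connected and all 9 vertices have even degree)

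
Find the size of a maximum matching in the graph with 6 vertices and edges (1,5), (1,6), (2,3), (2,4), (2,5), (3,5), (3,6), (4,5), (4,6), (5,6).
3 (matching: (1,5), (2,4), (3,6); upper bound floor(n/2) = floor(6/2) = 3)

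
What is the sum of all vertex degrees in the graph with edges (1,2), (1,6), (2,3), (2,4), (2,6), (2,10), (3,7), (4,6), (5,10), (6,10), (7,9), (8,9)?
24 (handshake: sum of degrees = 2|E| = 2 x 12 = 24)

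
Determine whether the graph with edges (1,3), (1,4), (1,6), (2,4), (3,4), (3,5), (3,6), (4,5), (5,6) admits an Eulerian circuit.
No (4 vertices have odd degree: {1, 2, 5, 6}; Eulerian circuit requires 0)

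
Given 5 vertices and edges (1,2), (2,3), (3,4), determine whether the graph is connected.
No, it has 2 components: {1, 2, 3, 4}, {5}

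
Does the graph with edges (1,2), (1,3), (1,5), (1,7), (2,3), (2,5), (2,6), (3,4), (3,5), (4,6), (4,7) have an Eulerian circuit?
No (2 vertices have odd degree: {4, 5}; Eulerian circuit requires 0)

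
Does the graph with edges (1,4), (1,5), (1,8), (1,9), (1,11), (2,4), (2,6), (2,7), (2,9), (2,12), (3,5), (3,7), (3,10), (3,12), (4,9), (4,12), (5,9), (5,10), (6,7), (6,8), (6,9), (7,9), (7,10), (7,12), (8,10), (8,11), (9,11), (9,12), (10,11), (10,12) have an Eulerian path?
Yes (the graph is connected and exactly 2 vertices have odd degree: {1, 2}; any Eulerian path must start and end at those)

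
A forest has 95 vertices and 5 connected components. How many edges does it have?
90 (Each of the 5 component trees on V_i vertices has V_i - 1 edges; summing gives V - C = 95 - 5 = 90)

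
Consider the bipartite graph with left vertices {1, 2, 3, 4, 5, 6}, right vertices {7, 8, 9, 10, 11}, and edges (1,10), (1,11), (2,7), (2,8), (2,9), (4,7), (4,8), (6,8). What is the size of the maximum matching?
4 (matching: (1,11), (2,9), (4,7), (6,8); upper bound min(|L|,|R|) = min(6,5) = 5)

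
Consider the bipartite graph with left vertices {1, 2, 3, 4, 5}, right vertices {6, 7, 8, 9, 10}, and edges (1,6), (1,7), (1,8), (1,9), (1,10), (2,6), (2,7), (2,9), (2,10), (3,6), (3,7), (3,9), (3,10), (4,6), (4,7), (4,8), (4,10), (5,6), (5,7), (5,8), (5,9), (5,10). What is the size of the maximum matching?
5 (matching: (1,10), (2,9), (3,7), (4,8), (5,6); upper bound min(|L|,|R|) = min(5,5) = 5)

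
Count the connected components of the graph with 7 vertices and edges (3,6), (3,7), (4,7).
4 (components: {1}, {2}, {3, 4, 6, 7}, {5})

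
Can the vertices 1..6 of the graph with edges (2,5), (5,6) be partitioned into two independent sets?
Yes. Partition: {1, 2, 3, 4, 6}, {5}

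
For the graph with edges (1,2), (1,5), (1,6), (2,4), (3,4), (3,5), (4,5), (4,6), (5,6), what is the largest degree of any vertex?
4 (attained at vertices 4, 5)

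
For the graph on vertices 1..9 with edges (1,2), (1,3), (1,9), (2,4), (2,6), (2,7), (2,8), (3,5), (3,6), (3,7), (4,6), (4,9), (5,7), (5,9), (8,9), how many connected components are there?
1 (components: {1, 2, 3, 4, 5, 6, 7, 8, 9})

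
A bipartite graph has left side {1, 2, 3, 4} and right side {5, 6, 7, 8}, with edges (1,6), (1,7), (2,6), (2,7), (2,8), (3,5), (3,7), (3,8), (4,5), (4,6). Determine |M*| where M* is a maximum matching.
4 (matching: (1,7), (2,8), (3,5), (4,6); upper bound min(|L|,|R|) = min(4,4) = 4)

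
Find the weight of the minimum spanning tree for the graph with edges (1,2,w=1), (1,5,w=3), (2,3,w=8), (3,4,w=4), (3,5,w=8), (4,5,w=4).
12 (MST edges: (1,2,w=1), (1,5,w=3), (3,4,w=4), (4,5,w=4); sum of weights 1 + 3 + 4 + 4 = 12)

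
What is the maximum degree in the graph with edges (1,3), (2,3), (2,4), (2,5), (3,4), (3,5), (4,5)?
4 (attained at vertex 3)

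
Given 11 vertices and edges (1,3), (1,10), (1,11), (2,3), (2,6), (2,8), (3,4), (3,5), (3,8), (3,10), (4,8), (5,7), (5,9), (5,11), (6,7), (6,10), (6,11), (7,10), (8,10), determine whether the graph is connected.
Yes (BFS from 1 visits [1, 3, 10, 11, 2, 4, 5, 8, 6, 7, 9] — all 11 vertices reached)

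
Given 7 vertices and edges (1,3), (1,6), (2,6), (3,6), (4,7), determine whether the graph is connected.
No, it has 3 components: {1, 2, 3, 6}, {4, 7}, {5}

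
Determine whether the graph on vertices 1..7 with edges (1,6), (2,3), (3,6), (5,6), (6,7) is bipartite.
Yes. Partition: {1, 3, 4, 5, 7}, {2, 6}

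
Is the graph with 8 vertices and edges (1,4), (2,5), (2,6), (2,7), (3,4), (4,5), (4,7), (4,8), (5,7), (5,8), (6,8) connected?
Yes (BFS from 1 visits [1, 4, 3, 5, 7, 8, 2, 6] — all 8 vertices reached)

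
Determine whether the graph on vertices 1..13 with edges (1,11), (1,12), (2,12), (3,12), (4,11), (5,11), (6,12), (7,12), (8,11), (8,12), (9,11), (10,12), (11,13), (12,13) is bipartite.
Yes. Partition: {1, 2, 3, 4, 5, 6, 7, 8, 9, 10, 13}, {11, 12}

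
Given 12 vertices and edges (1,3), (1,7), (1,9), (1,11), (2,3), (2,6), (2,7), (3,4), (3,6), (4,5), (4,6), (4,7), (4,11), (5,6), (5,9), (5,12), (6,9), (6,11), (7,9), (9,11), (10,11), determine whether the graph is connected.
No, it has 2 components: {1, 2, 3, 4, 5, 6, 7, 9, 10, 11, 12}, {8}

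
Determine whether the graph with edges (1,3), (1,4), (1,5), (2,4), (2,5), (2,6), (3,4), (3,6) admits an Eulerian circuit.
No (4 vertices have odd degree: {1, 2, 3, 4}; Eulerian circuit requires 0)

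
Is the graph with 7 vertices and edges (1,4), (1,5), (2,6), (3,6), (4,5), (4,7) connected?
No, it has 2 components: {1, 4, 5, 7}, {2, 3, 6}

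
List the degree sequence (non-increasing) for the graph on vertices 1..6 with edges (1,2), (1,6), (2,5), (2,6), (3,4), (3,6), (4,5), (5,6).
[4, 3, 3, 2, 2, 2] (degrees: deg(1)=2, deg(2)=3, deg(3)=2, deg(4)=2, deg(5)=3, deg(6)=4)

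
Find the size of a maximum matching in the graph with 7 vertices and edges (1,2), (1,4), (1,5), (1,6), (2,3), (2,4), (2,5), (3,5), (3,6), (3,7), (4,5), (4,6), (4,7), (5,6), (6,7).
3 (matching: (1,5), (2,4), (6,7); upper bound floor(n/2) = floor(7/2) = 3)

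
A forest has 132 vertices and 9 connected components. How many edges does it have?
123 (Each of the 9 component trees on V_i vertices has V_i - 1 edges; summing gives V - C = 132 - 9 = 123)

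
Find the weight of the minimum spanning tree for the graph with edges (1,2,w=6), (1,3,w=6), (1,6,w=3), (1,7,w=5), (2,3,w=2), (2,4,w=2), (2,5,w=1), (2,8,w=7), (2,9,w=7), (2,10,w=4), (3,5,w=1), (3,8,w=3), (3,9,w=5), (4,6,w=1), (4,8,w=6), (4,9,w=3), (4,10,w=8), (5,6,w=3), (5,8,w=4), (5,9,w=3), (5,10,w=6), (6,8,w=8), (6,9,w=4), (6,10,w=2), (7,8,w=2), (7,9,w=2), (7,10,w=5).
17 (MST edges: (1,6,w=3), (2,4,w=2), (2,5,w=1), (3,5,w=1), (3,8,w=3), (4,6,w=1), (6,10,w=2), (7,8,w=2), (7,9,w=2); sum of weights 3 + 2 + 1 + 1 + 3 + 1 + 2 + 2 + 2 = 17)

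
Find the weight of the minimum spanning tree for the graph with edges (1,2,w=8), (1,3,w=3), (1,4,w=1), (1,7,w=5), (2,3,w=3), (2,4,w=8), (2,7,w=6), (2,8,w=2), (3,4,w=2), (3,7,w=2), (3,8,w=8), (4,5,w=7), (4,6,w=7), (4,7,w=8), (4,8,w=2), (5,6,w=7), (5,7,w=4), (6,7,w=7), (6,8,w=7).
20 (MST edges: (1,4,w=1), (2,8,w=2), (3,4,w=2), (3,7,w=2), (4,6,w=7), (4,8,w=2), (5,7,w=4); sum of weights 1 + 2 + 2 + 2 + 7 + 2 + 4 = 20)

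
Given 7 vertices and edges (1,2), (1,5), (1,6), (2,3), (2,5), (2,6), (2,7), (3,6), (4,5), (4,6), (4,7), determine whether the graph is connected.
Yes (BFS from 1 visits [1, 2, 5, 6, 3, 7, 4] — all 7 vertices reached)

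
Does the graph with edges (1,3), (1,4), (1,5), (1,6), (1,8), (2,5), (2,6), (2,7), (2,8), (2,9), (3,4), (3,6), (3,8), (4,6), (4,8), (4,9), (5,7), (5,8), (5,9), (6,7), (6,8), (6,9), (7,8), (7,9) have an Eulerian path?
No (8 vertices have odd degree: {1, 2, 4, 5, 6, 7, 8, 9}; Eulerian path requires 0 or 2)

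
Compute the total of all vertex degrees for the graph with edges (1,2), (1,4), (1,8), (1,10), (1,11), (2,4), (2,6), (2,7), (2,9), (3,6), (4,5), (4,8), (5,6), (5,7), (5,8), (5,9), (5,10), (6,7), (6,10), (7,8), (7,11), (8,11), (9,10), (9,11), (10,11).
50 (handshake: sum of degrees = 2|E| = 2 x 25 = 50)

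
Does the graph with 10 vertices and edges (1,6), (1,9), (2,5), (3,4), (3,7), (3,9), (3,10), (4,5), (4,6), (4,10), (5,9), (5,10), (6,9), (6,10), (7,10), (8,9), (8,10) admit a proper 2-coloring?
No (odd cycle of length 3: 6 -> 1 -> 9 -> 6)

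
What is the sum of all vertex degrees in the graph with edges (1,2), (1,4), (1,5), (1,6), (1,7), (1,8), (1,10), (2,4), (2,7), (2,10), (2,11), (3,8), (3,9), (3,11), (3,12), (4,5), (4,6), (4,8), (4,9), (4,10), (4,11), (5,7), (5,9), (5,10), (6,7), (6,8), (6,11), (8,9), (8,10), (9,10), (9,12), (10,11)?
64 (handshake: sum of degrees = 2|E| = 2 x 32 = 64)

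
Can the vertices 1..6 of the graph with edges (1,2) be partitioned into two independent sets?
Yes. Partition: {1, 3, 4, 5, 6}, {2}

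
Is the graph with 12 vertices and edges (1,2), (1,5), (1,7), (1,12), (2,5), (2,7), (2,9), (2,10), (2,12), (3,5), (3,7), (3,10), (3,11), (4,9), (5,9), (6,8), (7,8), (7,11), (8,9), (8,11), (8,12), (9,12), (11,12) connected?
Yes (BFS from 1 visits [1, 2, 5, 7, 12, 9, 10, 3, 8, 11, 4, 6] — all 12 vertices reached)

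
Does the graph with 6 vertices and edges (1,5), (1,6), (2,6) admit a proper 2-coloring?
Yes. Partition: {1, 2, 3, 4}, {5, 6}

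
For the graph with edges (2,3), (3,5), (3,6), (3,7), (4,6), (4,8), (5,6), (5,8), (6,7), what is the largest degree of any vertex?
4 (attained at vertices 3, 6)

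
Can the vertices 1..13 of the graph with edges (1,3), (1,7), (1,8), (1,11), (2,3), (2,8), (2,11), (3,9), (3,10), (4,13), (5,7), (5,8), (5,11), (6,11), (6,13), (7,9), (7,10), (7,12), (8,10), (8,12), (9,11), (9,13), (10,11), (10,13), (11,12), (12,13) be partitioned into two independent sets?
Yes. Partition: {1, 2, 4, 5, 6, 9, 10, 12}, {3, 7, 8, 11, 13}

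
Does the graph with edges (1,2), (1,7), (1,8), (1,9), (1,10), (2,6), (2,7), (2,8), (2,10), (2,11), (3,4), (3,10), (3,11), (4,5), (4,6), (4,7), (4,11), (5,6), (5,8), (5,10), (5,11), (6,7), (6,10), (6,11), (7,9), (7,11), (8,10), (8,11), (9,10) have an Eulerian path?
No (8 vertices have odd degree: {1, 3, 4, 5, 8, 9, 10, 11}; Eulerian path requires 0 or 2)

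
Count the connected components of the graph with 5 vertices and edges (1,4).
4 (components: {1, 4}, {2}, {3}, {5})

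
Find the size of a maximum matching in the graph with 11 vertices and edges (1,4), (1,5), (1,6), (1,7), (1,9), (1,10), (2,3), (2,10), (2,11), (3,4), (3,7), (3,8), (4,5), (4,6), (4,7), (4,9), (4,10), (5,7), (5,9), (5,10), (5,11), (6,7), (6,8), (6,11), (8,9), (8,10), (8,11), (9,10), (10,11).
5 (matching: (1,10), (3,8), (4,9), (5,11), (6,7); upper bound floor(n/2) = floor(11/2) = 5)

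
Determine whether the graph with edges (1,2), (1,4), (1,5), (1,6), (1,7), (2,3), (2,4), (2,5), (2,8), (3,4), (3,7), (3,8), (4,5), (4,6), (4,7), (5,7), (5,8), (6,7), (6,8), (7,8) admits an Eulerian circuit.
No (4 vertices have odd degree: {1, 2, 5, 8}; Eulerian circuit requires 0)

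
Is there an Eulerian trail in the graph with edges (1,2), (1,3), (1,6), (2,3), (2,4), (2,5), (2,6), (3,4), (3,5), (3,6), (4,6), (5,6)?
No (6 vertices have odd degree: {1, 2, 3, 4, 5, 6}; Eulerian path requires 0 or 2)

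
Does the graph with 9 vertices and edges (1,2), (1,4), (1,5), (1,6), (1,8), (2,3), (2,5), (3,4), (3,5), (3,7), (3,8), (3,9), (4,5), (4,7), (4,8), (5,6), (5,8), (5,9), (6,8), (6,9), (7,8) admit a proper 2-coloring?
No (odd cycle of length 3: 6 -> 1 -> 5 -> 6)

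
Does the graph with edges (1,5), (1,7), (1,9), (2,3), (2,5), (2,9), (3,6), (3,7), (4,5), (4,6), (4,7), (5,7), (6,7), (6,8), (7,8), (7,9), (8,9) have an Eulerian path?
No (6 vertices have odd degree: {1, 2, 3, 4, 7, 8}; Eulerian path requires 0 or 2)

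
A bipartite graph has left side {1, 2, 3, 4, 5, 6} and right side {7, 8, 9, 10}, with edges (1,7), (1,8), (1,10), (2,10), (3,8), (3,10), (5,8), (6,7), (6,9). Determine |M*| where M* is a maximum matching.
4 (matching: (1,7), (2,10), (3,8), (6,9); upper bound min(|L|,|R|) = min(6,4) = 4)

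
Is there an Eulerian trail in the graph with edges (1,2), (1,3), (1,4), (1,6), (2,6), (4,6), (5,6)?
Yes (the graph is connected and exactly 2 vertices have odd degree: {3, 5}; any Eulerian path must start and end at those)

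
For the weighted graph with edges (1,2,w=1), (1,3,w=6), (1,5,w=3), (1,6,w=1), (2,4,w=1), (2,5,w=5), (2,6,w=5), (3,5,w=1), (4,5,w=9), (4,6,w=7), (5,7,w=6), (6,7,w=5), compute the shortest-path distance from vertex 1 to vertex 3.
4 (path: 1 -> 5 -> 3; weights 3 + 1 = 4)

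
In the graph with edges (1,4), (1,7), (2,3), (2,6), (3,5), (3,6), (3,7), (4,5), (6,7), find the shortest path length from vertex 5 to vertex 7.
2 (path: 5 -> 3 -> 7, 2 edges)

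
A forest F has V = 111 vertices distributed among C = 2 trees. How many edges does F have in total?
109 (Each of the 2 component trees on V_i vertices has V_i - 1 edges; summing gives V - C = 111 - 2 = 109)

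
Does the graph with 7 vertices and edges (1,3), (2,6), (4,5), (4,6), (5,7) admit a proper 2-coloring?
Yes. Partition: {1, 2, 4, 7}, {3, 5, 6}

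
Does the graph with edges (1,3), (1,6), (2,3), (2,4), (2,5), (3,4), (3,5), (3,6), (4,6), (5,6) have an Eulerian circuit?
No (4 vertices have odd degree: {2, 3, 4, 5}; Eulerian circuit requires 0)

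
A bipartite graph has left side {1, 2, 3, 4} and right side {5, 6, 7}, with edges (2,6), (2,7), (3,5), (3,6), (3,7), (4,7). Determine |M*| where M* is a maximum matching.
3 (matching: (2,6), (3,5), (4,7); upper bound min(|L|,|R|) = min(4,3) = 3)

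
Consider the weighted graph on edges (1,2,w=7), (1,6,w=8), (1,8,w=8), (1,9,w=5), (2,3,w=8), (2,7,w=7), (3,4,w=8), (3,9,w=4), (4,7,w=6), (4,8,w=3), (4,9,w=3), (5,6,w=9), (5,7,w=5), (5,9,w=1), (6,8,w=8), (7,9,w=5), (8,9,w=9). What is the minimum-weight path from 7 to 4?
6 (path: 7 -> 4; weights 6 = 6)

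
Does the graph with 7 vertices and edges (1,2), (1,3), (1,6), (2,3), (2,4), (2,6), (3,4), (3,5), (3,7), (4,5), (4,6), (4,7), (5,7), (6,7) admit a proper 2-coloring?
No (odd cycle of length 3: 6 -> 1 -> 2 -> 6)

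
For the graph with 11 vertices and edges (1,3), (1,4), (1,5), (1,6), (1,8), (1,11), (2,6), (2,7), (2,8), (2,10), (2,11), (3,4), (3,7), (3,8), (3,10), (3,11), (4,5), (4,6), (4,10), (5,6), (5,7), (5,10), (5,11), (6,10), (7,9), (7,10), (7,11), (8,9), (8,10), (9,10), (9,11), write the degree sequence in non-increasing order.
[8, 6, 6, 6, 6, 6, 5, 5, 5, 5, 4] (degrees: deg(1)=6, deg(2)=5, deg(3)=6, deg(4)=5, deg(5)=6, deg(6)=5, deg(7)=6, deg(8)=5, deg(9)=4, deg(10)=8, deg(11)=6)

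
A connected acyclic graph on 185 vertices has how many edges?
184 (A tree on V vertices has V - 1 edges, so 185 - 1 = 184)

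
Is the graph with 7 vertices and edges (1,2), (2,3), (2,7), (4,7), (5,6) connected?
No, it has 2 components: {1, 2, 3, 4, 7}, {5, 6}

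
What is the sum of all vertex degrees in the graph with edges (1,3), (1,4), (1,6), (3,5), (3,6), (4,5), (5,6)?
14 (handshake: sum of degrees = 2|E| = 2 x 7 = 14)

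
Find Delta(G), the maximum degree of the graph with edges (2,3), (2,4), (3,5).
2 (attained at vertices 2, 3)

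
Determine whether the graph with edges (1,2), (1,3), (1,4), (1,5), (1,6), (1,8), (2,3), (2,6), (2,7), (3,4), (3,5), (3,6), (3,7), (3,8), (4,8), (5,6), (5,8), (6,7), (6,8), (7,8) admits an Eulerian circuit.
No (2 vertices have odd degree: {3, 4}; Eulerian circuit requires 0)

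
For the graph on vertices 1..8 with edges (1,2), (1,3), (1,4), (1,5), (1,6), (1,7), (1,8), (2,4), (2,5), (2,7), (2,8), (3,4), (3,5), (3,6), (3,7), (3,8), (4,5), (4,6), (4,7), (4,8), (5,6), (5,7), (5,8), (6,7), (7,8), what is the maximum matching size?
4 (matching: (1,4), (2,8), (3,6), (5,7); upper bound floor(n/2) = floor(8/2) = 4)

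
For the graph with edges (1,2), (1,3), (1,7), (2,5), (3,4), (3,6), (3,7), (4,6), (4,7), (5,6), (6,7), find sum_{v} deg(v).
22 (handshake: sum of degrees = 2|E| = 2 x 11 = 22)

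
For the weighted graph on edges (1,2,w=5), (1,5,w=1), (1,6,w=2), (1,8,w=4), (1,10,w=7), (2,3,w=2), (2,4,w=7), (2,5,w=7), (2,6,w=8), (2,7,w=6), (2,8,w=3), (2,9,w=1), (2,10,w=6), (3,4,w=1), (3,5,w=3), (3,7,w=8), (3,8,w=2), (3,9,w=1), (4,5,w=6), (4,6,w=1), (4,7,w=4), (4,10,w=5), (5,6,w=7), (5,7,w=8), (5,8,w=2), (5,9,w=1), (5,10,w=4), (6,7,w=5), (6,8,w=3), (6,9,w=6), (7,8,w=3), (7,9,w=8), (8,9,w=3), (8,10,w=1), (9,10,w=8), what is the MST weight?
12 (MST edges: (1,5,w=1), (2,9,w=1), (3,4,w=1), (3,8,w=2), (3,9,w=1), (4,6,w=1), (5,9,w=1), (7,8,w=3), (8,10,w=1); sum of weights 1 + 1 + 1 + 2 + 1 + 1 + 1 + 3 + 1 = 12)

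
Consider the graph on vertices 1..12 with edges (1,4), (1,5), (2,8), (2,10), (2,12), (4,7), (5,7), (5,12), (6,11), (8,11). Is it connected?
No, it has 3 components: {1, 2, 4, 5, 6, 7, 8, 10, 11, 12}, {3}, {9}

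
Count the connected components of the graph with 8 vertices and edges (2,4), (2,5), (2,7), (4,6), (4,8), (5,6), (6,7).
3 (components: {1}, {2, 4, 5, 6, 7, 8}, {3})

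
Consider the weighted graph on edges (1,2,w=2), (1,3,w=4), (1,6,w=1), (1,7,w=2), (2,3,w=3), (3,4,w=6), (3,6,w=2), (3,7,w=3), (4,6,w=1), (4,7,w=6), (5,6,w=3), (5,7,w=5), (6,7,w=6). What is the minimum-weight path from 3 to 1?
3 (path: 3 -> 6 -> 1; weights 2 + 1 = 3)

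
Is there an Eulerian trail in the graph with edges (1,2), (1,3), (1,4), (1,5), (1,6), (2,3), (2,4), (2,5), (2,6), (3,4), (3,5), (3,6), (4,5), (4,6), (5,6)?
No (6 vertices have odd degree: {1, 2, 3, 4, 5, 6}; Eulerian path requires 0 or 2)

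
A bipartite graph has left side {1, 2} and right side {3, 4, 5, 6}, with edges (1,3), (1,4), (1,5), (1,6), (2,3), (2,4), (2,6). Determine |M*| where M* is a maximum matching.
2 (matching: (1,5), (2,6); upper bound min(|L|,|R|) = min(2,4) = 2)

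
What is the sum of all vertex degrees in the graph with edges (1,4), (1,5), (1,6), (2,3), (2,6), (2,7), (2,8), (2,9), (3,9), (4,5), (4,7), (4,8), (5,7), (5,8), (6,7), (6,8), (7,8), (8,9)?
36 (handshake: sum of degrees = 2|E| = 2 x 18 = 36)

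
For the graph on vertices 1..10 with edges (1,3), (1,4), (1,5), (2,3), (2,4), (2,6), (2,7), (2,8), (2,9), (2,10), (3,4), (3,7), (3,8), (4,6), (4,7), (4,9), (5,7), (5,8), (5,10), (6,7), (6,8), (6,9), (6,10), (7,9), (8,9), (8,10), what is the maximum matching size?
5 (matching: (1,3), (2,10), (4,9), (5,7), (6,8); upper bound floor(n/2) = floor(10/2) = 5)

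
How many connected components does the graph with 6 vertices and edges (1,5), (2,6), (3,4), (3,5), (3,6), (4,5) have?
1 (components: {1, 2, 3, 4, 5, 6})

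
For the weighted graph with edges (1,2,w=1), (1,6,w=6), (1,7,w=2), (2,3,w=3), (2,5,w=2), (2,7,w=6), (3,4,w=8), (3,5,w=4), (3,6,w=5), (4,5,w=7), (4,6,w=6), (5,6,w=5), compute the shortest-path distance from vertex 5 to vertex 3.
4 (path: 5 -> 3; weights 4 = 4)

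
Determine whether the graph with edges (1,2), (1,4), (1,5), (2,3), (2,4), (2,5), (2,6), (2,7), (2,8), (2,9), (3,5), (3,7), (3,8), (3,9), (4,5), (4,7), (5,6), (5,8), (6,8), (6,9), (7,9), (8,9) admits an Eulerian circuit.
No (4 vertices have odd degree: {1, 3, 8, 9}; Eulerian circuit requires 0)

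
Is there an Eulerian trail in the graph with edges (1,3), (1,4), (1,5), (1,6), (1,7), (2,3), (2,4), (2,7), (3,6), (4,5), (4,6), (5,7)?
No (6 vertices have odd degree: {1, 2, 3, 5, 6, 7}; Eulerian path requires 0 or 2)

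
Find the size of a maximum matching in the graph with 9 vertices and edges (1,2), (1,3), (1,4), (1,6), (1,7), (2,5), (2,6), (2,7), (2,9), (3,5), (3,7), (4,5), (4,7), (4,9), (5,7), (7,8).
4 (matching: (2,6), (3,5), (4,9), (7,8); upper bound floor(n/2) = floor(9/2) = 4)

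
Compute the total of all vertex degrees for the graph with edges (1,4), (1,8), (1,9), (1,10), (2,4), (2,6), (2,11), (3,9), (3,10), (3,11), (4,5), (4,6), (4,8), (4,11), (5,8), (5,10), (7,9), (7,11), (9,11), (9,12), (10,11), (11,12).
44 (handshake: sum of degrees = 2|E| = 2 x 22 = 44)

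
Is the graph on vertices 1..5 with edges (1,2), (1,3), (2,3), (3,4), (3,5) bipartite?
No (odd cycle of length 3: 2 -> 1 -> 3 -> 2)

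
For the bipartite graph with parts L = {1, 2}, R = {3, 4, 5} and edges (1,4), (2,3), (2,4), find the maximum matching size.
2 (matching: (1,4), (2,3); upper bound min(|L|,|R|) = min(2,3) = 2)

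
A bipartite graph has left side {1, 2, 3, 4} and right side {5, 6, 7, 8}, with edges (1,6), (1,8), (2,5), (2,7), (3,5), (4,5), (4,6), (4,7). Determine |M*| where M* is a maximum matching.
4 (matching: (1,8), (2,7), (3,5), (4,6); upper bound min(|L|,|R|) = min(4,4) = 4)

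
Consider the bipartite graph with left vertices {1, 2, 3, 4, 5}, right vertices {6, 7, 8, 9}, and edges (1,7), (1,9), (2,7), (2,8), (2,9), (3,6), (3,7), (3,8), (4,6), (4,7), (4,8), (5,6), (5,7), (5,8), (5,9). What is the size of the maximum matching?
4 (matching: (1,9), (2,8), (3,7), (4,6); upper bound min(|L|,|R|) = min(5,4) = 4)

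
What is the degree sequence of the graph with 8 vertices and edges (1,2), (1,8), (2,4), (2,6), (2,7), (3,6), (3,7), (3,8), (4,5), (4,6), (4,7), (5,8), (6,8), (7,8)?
[5, 4, 4, 4, 4, 3, 2, 2] (degrees: deg(1)=2, deg(2)=4, deg(3)=3, deg(4)=4, deg(5)=2, deg(6)=4, deg(7)=4, deg(8)=5)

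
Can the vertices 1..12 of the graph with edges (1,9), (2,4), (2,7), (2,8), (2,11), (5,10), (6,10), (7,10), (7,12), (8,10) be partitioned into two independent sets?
Yes. Partition: {1, 2, 3, 10, 12}, {4, 5, 6, 7, 8, 9, 11}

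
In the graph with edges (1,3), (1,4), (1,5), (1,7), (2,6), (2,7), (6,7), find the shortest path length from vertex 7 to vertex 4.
2 (path: 7 -> 1 -> 4, 2 edges)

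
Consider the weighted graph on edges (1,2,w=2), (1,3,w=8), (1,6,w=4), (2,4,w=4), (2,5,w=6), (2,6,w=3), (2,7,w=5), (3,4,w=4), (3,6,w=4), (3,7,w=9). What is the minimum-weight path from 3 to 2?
7 (path: 3 -> 6 -> 2; weights 4 + 3 = 7)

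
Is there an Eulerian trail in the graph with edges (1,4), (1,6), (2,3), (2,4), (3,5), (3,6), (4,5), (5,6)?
No (4 vertices have odd degree: {3, 4, 5, 6}; Eulerian path requires 0 or 2)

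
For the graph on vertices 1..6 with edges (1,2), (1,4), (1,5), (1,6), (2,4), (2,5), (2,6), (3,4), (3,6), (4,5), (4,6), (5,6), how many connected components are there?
1 (components: {1, 2, 3, 4, 5, 6})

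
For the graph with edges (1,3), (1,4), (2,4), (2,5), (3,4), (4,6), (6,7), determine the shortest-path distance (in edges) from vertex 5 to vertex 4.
2 (path: 5 -> 2 -> 4, 2 edges)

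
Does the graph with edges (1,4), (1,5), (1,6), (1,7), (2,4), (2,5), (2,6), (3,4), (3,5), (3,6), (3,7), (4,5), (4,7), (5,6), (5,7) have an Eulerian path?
Yes (the graph is connected and exactly 2 vertices have odd degree: {2, 4}; any Eulerian path must start and end at those)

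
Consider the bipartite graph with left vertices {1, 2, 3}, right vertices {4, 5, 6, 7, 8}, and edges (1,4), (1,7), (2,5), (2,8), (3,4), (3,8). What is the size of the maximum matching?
3 (matching: (1,7), (2,5), (3,8); upper bound min(|L|,|R|) = min(3,5) = 3)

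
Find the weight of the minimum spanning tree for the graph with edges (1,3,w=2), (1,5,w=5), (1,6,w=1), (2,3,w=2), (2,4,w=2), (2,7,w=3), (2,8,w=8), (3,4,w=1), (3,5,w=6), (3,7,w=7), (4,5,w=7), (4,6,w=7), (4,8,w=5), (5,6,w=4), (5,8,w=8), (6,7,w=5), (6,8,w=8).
18 (MST edges: (1,3,w=2), (1,6,w=1), (2,3,w=2), (2,7,w=3), (3,4,w=1), (4,8,w=5), (5,6,w=4); sum of weights 2 + 1 + 2 + 3 + 1 + 5 + 4 = 18)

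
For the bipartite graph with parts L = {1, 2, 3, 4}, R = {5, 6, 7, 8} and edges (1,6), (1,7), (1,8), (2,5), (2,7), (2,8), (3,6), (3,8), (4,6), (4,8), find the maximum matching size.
4 (matching: (1,7), (2,5), (3,6), (4,8); upper bound min(|L|,|R|) = min(4,4) = 4)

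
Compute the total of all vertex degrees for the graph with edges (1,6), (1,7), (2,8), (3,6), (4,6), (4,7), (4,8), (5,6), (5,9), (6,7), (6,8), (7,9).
24 (handshake: sum of degrees = 2|E| = 2 x 12 = 24)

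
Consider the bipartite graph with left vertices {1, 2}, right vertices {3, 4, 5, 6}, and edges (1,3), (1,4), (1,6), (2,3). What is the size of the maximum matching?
2 (matching: (1,6), (2,3); upper bound min(|L|,|R|) = min(2,4) = 2)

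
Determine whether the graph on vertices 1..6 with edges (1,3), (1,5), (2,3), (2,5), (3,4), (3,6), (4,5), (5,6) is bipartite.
Yes. Partition: {1, 2, 4, 6}, {3, 5}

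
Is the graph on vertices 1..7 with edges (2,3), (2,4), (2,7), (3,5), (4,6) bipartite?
Yes. Partition: {1, 2, 5, 6}, {3, 4, 7}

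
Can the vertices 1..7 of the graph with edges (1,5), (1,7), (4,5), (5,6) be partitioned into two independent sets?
Yes. Partition: {1, 2, 3, 4, 6}, {5, 7}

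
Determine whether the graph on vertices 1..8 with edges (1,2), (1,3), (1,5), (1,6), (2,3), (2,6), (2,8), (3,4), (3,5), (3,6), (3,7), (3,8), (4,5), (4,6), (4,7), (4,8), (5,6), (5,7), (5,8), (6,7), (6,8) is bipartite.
No (odd cycle of length 3: 5 -> 1 -> 3 -> 5)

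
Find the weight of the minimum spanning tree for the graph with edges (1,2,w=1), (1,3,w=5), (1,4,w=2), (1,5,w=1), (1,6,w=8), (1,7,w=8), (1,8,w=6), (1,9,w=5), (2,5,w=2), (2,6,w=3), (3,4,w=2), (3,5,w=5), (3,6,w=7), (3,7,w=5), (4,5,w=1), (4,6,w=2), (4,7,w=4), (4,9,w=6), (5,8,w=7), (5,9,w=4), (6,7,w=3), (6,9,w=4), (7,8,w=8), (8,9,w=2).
16 (MST edges: (1,2,w=1), (1,5,w=1), (3,4,w=2), (4,5,w=1), (4,6,w=2), (5,9,w=4), (6,7,w=3), (8,9,w=2); sum of weights 1 + 1 + 2 + 1 + 2 + 4 + 3 + 2 = 16)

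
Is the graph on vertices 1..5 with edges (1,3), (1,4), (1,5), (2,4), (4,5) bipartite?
No (odd cycle of length 3: 4 -> 1 -> 5 -> 4)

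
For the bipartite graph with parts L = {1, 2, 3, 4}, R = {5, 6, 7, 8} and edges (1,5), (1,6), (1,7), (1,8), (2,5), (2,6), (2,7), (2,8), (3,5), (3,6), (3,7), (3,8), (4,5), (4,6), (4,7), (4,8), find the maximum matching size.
4 (matching: (1,8), (2,7), (3,6), (4,5); upper bound min(|L|,|R|) = min(4,4) = 4)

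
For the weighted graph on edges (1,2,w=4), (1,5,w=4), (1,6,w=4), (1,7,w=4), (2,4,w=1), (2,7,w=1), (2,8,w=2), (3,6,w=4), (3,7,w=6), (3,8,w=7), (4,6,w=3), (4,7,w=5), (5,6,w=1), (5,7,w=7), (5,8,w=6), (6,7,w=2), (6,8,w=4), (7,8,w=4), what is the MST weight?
15 (MST edges: (1,7,w=4), (2,4,w=1), (2,7,w=1), (2,8,w=2), (3,6,w=4), (5,6,w=1), (6,7,w=2); sum of weights 4 + 1 + 1 + 2 + 4 + 1 + 2 = 15)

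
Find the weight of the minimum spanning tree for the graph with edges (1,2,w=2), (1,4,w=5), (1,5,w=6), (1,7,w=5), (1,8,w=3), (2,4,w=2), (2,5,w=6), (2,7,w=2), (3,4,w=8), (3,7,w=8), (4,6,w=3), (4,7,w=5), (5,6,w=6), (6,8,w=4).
26 (MST edges: (1,2,w=2), (1,5,w=6), (1,8,w=3), (2,4,w=2), (2,7,w=2), (3,7,w=8), (4,6,w=3); sum of weights 2 + 6 + 3 + 2 + 2 + 8 + 3 = 26)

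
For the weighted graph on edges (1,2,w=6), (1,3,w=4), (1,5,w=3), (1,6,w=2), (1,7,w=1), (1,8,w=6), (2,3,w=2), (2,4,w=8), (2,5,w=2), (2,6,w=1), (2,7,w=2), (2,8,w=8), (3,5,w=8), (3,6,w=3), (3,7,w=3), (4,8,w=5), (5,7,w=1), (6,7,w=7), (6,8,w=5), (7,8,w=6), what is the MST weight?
17 (MST edges: (1,6,w=2), (1,7,w=1), (2,3,w=2), (2,6,w=1), (4,8,w=5), (5,7,w=1), (6,8,w=5); sum of weights 2 + 1 + 2 + 1 + 5 + 1 + 5 = 17)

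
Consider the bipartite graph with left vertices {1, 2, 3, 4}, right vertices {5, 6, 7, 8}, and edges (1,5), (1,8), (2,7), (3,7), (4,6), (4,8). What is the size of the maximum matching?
3 (matching: (1,8), (2,7), (4,6); upper bound min(|L|,|R|) = min(4,4) = 4)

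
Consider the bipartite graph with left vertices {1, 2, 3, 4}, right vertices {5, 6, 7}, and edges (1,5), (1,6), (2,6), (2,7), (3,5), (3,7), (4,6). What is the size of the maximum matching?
3 (matching: (1,6), (2,7), (3,5); upper bound min(|L|,|R|) = min(4,3) = 3)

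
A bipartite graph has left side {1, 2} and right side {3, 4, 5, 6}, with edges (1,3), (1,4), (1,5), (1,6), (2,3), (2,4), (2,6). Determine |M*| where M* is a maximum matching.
2 (matching: (1,5), (2,6); upper bound min(|L|,|R|) = min(2,4) = 2)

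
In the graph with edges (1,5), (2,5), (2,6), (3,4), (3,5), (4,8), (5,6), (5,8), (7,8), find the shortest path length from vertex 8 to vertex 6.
2 (path: 8 -> 5 -> 6, 2 edges)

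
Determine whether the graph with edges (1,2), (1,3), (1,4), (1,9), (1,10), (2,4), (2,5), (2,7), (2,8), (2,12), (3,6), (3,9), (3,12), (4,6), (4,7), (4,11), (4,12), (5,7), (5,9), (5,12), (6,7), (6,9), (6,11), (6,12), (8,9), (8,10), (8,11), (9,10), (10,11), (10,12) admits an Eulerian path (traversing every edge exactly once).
Yes (the graph is connected and exactly 2 vertices have odd degree: {1, 10}; any Eulerian path must start and end at those)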